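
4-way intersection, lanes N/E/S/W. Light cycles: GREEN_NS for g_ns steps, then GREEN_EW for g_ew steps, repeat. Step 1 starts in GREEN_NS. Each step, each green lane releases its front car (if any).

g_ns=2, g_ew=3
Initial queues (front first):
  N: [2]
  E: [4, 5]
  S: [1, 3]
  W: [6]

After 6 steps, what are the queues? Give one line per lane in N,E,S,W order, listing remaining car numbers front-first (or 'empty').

Step 1 [NS]: N:car2-GO,E:wait,S:car1-GO,W:wait | queues: N=0 E=2 S=1 W=1
Step 2 [NS]: N:empty,E:wait,S:car3-GO,W:wait | queues: N=0 E=2 S=0 W=1
Step 3 [EW]: N:wait,E:car4-GO,S:wait,W:car6-GO | queues: N=0 E=1 S=0 W=0
Step 4 [EW]: N:wait,E:car5-GO,S:wait,W:empty | queues: N=0 E=0 S=0 W=0

N: empty
E: empty
S: empty
W: empty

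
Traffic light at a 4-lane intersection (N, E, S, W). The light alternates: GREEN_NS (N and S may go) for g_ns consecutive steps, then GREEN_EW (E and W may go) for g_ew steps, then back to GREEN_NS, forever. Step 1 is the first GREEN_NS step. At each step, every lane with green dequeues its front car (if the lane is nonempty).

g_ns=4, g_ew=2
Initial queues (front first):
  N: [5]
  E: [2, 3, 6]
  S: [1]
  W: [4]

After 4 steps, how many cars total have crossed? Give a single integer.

Answer: 2

Derivation:
Step 1 [NS]: N:car5-GO,E:wait,S:car1-GO,W:wait | queues: N=0 E=3 S=0 W=1
Step 2 [NS]: N:empty,E:wait,S:empty,W:wait | queues: N=0 E=3 S=0 W=1
Step 3 [NS]: N:empty,E:wait,S:empty,W:wait | queues: N=0 E=3 S=0 W=1
Step 4 [NS]: N:empty,E:wait,S:empty,W:wait | queues: N=0 E=3 S=0 W=1
Cars crossed by step 4: 2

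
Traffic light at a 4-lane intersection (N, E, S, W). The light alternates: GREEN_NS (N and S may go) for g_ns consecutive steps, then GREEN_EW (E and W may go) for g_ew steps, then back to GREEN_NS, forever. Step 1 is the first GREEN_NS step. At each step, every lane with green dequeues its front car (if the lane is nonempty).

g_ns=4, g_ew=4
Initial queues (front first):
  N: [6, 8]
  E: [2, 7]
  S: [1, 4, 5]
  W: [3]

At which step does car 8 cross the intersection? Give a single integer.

Step 1 [NS]: N:car6-GO,E:wait,S:car1-GO,W:wait | queues: N=1 E=2 S=2 W=1
Step 2 [NS]: N:car8-GO,E:wait,S:car4-GO,W:wait | queues: N=0 E=2 S=1 W=1
Step 3 [NS]: N:empty,E:wait,S:car5-GO,W:wait | queues: N=0 E=2 S=0 W=1
Step 4 [NS]: N:empty,E:wait,S:empty,W:wait | queues: N=0 E=2 S=0 W=1
Step 5 [EW]: N:wait,E:car2-GO,S:wait,W:car3-GO | queues: N=0 E=1 S=0 W=0
Step 6 [EW]: N:wait,E:car7-GO,S:wait,W:empty | queues: N=0 E=0 S=0 W=0
Car 8 crosses at step 2

2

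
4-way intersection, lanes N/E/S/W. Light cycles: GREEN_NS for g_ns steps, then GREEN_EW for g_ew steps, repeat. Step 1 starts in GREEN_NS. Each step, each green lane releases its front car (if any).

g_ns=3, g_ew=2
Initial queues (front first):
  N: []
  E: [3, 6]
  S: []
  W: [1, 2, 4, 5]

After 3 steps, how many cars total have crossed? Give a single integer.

Step 1 [NS]: N:empty,E:wait,S:empty,W:wait | queues: N=0 E=2 S=0 W=4
Step 2 [NS]: N:empty,E:wait,S:empty,W:wait | queues: N=0 E=2 S=0 W=4
Step 3 [NS]: N:empty,E:wait,S:empty,W:wait | queues: N=0 E=2 S=0 W=4
Cars crossed by step 3: 0

Answer: 0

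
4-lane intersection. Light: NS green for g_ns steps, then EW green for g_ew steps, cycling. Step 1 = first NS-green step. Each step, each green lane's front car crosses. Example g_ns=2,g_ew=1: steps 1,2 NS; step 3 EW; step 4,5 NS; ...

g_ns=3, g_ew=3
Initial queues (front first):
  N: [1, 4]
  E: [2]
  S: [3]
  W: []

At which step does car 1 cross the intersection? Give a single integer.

Step 1 [NS]: N:car1-GO,E:wait,S:car3-GO,W:wait | queues: N=1 E=1 S=0 W=0
Step 2 [NS]: N:car4-GO,E:wait,S:empty,W:wait | queues: N=0 E=1 S=0 W=0
Step 3 [NS]: N:empty,E:wait,S:empty,W:wait | queues: N=0 E=1 S=0 W=0
Step 4 [EW]: N:wait,E:car2-GO,S:wait,W:empty | queues: N=0 E=0 S=0 W=0
Car 1 crosses at step 1

1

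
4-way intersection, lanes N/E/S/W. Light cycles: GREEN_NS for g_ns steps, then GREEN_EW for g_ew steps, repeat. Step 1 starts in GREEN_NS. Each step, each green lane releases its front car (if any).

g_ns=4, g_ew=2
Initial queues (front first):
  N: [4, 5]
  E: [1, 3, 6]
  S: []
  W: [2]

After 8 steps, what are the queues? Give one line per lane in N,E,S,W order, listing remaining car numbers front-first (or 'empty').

Step 1 [NS]: N:car4-GO,E:wait,S:empty,W:wait | queues: N=1 E=3 S=0 W=1
Step 2 [NS]: N:car5-GO,E:wait,S:empty,W:wait | queues: N=0 E=3 S=0 W=1
Step 3 [NS]: N:empty,E:wait,S:empty,W:wait | queues: N=0 E=3 S=0 W=1
Step 4 [NS]: N:empty,E:wait,S:empty,W:wait | queues: N=0 E=3 S=0 W=1
Step 5 [EW]: N:wait,E:car1-GO,S:wait,W:car2-GO | queues: N=0 E=2 S=0 W=0
Step 6 [EW]: N:wait,E:car3-GO,S:wait,W:empty | queues: N=0 E=1 S=0 W=0
Step 7 [NS]: N:empty,E:wait,S:empty,W:wait | queues: N=0 E=1 S=0 W=0
Step 8 [NS]: N:empty,E:wait,S:empty,W:wait | queues: N=0 E=1 S=0 W=0

N: empty
E: 6
S: empty
W: empty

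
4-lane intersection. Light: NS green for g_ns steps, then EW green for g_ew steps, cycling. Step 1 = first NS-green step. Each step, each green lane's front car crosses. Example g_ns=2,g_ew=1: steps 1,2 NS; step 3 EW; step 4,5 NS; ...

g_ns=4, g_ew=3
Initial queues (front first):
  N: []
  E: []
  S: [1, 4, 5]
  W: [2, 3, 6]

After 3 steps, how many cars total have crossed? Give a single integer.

Step 1 [NS]: N:empty,E:wait,S:car1-GO,W:wait | queues: N=0 E=0 S=2 W=3
Step 2 [NS]: N:empty,E:wait,S:car4-GO,W:wait | queues: N=0 E=0 S=1 W=3
Step 3 [NS]: N:empty,E:wait,S:car5-GO,W:wait | queues: N=0 E=0 S=0 W=3
Cars crossed by step 3: 3

Answer: 3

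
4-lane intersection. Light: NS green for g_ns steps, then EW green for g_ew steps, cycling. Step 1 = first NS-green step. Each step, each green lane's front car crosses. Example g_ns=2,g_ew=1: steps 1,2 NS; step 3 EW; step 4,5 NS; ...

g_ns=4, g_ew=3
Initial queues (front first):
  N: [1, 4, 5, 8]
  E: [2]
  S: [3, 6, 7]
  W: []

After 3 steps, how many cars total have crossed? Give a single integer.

Step 1 [NS]: N:car1-GO,E:wait,S:car3-GO,W:wait | queues: N=3 E=1 S=2 W=0
Step 2 [NS]: N:car4-GO,E:wait,S:car6-GO,W:wait | queues: N=2 E=1 S=1 W=0
Step 3 [NS]: N:car5-GO,E:wait,S:car7-GO,W:wait | queues: N=1 E=1 S=0 W=0
Cars crossed by step 3: 6

Answer: 6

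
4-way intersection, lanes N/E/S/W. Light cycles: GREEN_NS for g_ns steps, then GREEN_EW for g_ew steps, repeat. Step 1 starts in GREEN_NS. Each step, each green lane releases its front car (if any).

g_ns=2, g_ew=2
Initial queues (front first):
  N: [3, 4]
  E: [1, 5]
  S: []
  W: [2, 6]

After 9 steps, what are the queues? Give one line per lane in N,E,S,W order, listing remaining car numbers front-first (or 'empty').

Step 1 [NS]: N:car3-GO,E:wait,S:empty,W:wait | queues: N=1 E=2 S=0 W=2
Step 2 [NS]: N:car4-GO,E:wait,S:empty,W:wait | queues: N=0 E=2 S=0 W=2
Step 3 [EW]: N:wait,E:car1-GO,S:wait,W:car2-GO | queues: N=0 E=1 S=0 W=1
Step 4 [EW]: N:wait,E:car5-GO,S:wait,W:car6-GO | queues: N=0 E=0 S=0 W=0

N: empty
E: empty
S: empty
W: empty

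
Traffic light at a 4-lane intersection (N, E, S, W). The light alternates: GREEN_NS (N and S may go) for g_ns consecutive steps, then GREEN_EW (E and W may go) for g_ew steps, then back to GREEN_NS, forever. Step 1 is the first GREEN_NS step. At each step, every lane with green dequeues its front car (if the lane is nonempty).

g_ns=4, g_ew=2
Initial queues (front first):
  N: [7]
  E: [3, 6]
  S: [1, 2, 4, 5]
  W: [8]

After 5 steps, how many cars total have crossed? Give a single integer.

Answer: 7

Derivation:
Step 1 [NS]: N:car7-GO,E:wait,S:car1-GO,W:wait | queues: N=0 E=2 S=3 W=1
Step 2 [NS]: N:empty,E:wait,S:car2-GO,W:wait | queues: N=0 E=2 S=2 W=1
Step 3 [NS]: N:empty,E:wait,S:car4-GO,W:wait | queues: N=0 E=2 S=1 W=1
Step 4 [NS]: N:empty,E:wait,S:car5-GO,W:wait | queues: N=0 E=2 S=0 W=1
Step 5 [EW]: N:wait,E:car3-GO,S:wait,W:car8-GO | queues: N=0 E=1 S=0 W=0
Cars crossed by step 5: 7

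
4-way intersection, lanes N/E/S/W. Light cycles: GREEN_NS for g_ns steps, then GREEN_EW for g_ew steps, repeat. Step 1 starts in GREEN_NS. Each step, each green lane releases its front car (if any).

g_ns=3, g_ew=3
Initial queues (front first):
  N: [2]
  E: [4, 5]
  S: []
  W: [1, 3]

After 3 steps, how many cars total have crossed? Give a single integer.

Answer: 1

Derivation:
Step 1 [NS]: N:car2-GO,E:wait,S:empty,W:wait | queues: N=0 E=2 S=0 W=2
Step 2 [NS]: N:empty,E:wait,S:empty,W:wait | queues: N=0 E=2 S=0 W=2
Step 3 [NS]: N:empty,E:wait,S:empty,W:wait | queues: N=0 E=2 S=0 W=2
Cars crossed by step 3: 1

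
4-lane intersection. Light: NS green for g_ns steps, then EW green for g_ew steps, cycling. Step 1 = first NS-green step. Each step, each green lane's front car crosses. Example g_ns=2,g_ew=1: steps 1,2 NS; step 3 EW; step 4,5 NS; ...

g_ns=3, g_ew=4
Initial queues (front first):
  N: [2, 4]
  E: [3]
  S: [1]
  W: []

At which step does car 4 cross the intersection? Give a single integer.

Step 1 [NS]: N:car2-GO,E:wait,S:car1-GO,W:wait | queues: N=1 E=1 S=0 W=0
Step 2 [NS]: N:car4-GO,E:wait,S:empty,W:wait | queues: N=0 E=1 S=0 W=0
Step 3 [NS]: N:empty,E:wait,S:empty,W:wait | queues: N=0 E=1 S=0 W=0
Step 4 [EW]: N:wait,E:car3-GO,S:wait,W:empty | queues: N=0 E=0 S=0 W=0
Car 4 crosses at step 2

2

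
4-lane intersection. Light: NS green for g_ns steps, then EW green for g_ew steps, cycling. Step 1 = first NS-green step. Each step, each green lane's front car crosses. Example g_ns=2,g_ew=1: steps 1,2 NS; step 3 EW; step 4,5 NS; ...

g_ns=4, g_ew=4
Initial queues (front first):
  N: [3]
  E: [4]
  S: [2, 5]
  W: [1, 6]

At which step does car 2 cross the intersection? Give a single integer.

Step 1 [NS]: N:car3-GO,E:wait,S:car2-GO,W:wait | queues: N=0 E=1 S=1 W=2
Step 2 [NS]: N:empty,E:wait,S:car5-GO,W:wait | queues: N=0 E=1 S=0 W=2
Step 3 [NS]: N:empty,E:wait,S:empty,W:wait | queues: N=0 E=1 S=0 W=2
Step 4 [NS]: N:empty,E:wait,S:empty,W:wait | queues: N=0 E=1 S=0 W=2
Step 5 [EW]: N:wait,E:car4-GO,S:wait,W:car1-GO | queues: N=0 E=0 S=0 W=1
Step 6 [EW]: N:wait,E:empty,S:wait,W:car6-GO | queues: N=0 E=0 S=0 W=0
Car 2 crosses at step 1

1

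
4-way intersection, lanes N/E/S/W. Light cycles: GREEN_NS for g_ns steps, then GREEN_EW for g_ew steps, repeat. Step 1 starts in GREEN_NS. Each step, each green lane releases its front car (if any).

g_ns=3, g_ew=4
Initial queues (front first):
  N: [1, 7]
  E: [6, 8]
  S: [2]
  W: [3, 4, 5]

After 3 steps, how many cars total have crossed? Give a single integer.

Step 1 [NS]: N:car1-GO,E:wait,S:car2-GO,W:wait | queues: N=1 E=2 S=0 W=3
Step 2 [NS]: N:car7-GO,E:wait,S:empty,W:wait | queues: N=0 E=2 S=0 W=3
Step 3 [NS]: N:empty,E:wait,S:empty,W:wait | queues: N=0 E=2 S=0 W=3
Cars crossed by step 3: 3

Answer: 3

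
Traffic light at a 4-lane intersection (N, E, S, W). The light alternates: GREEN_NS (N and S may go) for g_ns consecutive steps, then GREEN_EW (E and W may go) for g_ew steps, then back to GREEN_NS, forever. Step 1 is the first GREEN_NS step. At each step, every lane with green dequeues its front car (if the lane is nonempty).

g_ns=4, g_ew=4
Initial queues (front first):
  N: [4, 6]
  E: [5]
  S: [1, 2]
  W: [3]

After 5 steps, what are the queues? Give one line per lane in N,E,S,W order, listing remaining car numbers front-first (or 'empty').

Step 1 [NS]: N:car4-GO,E:wait,S:car1-GO,W:wait | queues: N=1 E=1 S=1 W=1
Step 2 [NS]: N:car6-GO,E:wait,S:car2-GO,W:wait | queues: N=0 E=1 S=0 W=1
Step 3 [NS]: N:empty,E:wait,S:empty,W:wait | queues: N=0 E=1 S=0 W=1
Step 4 [NS]: N:empty,E:wait,S:empty,W:wait | queues: N=0 E=1 S=0 W=1
Step 5 [EW]: N:wait,E:car5-GO,S:wait,W:car3-GO | queues: N=0 E=0 S=0 W=0

N: empty
E: empty
S: empty
W: empty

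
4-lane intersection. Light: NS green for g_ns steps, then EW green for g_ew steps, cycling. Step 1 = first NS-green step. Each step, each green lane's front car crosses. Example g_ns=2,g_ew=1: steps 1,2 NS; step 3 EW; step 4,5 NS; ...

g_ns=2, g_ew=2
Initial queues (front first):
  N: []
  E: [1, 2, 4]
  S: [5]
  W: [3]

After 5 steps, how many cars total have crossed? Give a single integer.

Answer: 4

Derivation:
Step 1 [NS]: N:empty,E:wait,S:car5-GO,W:wait | queues: N=0 E=3 S=0 W=1
Step 2 [NS]: N:empty,E:wait,S:empty,W:wait | queues: N=0 E=3 S=0 W=1
Step 3 [EW]: N:wait,E:car1-GO,S:wait,W:car3-GO | queues: N=0 E=2 S=0 W=0
Step 4 [EW]: N:wait,E:car2-GO,S:wait,W:empty | queues: N=0 E=1 S=0 W=0
Step 5 [NS]: N:empty,E:wait,S:empty,W:wait | queues: N=0 E=1 S=0 W=0
Cars crossed by step 5: 4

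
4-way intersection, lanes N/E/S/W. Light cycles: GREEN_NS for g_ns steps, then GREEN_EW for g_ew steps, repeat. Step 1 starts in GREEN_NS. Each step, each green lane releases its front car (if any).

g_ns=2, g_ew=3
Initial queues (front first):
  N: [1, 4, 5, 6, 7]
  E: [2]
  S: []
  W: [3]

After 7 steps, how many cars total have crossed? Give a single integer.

Step 1 [NS]: N:car1-GO,E:wait,S:empty,W:wait | queues: N=4 E=1 S=0 W=1
Step 2 [NS]: N:car4-GO,E:wait,S:empty,W:wait | queues: N=3 E=1 S=0 W=1
Step 3 [EW]: N:wait,E:car2-GO,S:wait,W:car3-GO | queues: N=3 E=0 S=0 W=0
Step 4 [EW]: N:wait,E:empty,S:wait,W:empty | queues: N=3 E=0 S=0 W=0
Step 5 [EW]: N:wait,E:empty,S:wait,W:empty | queues: N=3 E=0 S=0 W=0
Step 6 [NS]: N:car5-GO,E:wait,S:empty,W:wait | queues: N=2 E=0 S=0 W=0
Step 7 [NS]: N:car6-GO,E:wait,S:empty,W:wait | queues: N=1 E=0 S=0 W=0
Cars crossed by step 7: 6

Answer: 6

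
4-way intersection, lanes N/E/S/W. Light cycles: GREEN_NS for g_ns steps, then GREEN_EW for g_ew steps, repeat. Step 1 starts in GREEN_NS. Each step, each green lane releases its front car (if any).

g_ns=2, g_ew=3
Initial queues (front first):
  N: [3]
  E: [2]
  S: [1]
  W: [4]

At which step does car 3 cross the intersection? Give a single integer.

Step 1 [NS]: N:car3-GO,E:wait,S:car1-GO,W:wait | queues: N=0 E=1 S=0 W=1
Step 2 [NS]: N:empty,E:wait,S:empty,W:wait | queues: N=0 E=1 S=0 W=1
Step 3 [EW]: N:wait,E:car2-GO,S:wait,W:car4-GO | queues: N=0 E=0 S=0 W=0
Car 3 crosses at step 1

1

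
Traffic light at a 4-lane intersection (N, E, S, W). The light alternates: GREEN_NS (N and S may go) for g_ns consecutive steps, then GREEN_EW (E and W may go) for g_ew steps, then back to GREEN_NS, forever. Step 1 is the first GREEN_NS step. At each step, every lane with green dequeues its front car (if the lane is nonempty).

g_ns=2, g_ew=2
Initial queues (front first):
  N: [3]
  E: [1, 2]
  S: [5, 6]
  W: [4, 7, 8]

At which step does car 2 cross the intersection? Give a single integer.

Step 1 [NS]: N:car3-GO,E:wait,S:car5-GO,W:wait | queues: N=0 E=2 S=1 W=3
Step 2 [NS]: N:empty,E:wait,S:car6-GO,W:wait | queues: N=0 E=2 S=0 W=3
Step 3 [EW]: N:wait,E:car1-GO,S:wait,W:car4-GO | queues: N=0 E=1 S=0 W=2
Step 4 [EW]: N:wait,E:car2-GO,S:wait,W:car7-GO | queues: N=0 E=0 S=0 W=1
Step 5 [NS]: N:empty,E:wait,S:empty,W:wait | queues: N=0 E=0 S=0 W=1
Step 6 [NS]: N:empty,E:wait,S:empty,W:wait | queues: N=0 E=0 S=0 W=1
Step 7 [EW]: N:wait,E:empty,S:wait,W:car8-GO | queues: N=0 E=0 S=0 W=0
Car 2 crosses at step 4

4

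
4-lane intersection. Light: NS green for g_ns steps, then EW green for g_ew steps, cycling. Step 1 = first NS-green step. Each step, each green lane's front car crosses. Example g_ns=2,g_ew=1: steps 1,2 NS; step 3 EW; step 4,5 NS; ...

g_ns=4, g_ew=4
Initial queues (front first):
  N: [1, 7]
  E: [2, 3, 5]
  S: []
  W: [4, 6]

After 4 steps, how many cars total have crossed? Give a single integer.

Answer: 2

Derivation:
Step 1 [NS]: N:car1-GO,E:wait,S:empty,W:wait | queues: N=1 E=3 S=0 W=2
Step 2 [NS]: N:car7-GO,E:wait,S:empty,W:wait | queues: N=0 E=3 S=0 W=2
Step 3 [NS]: N:empty,E:wait,S:empty,W:wait | queues: N=0 E=3 S=0 W=2
Step 4 [NS]: N:empty,E:wait,S:empty,W:wait | queues: N=0 E=3 S=0 W=2
Cars crossed by step 4: 2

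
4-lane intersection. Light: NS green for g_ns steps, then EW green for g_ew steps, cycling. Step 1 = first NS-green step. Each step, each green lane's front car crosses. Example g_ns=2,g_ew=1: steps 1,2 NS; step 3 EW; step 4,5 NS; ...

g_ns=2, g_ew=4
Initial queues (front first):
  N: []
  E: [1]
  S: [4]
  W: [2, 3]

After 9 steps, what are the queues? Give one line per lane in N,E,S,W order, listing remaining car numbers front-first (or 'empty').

Step 1 [NS]: N:empty,E:wait,S:car4-GO,W:wait | queues: N=0 E=1 S=0 W=2
Step 2 [NS]: N:empty,E:wait,S:empty,W:wait | queues: N=0 E=1 S=0 W=2
Step 3 [EW]: N:wait,E:car1-GO,S:wait,W:car2-GO | queues: N=0 E=0 S=0 W=1
Step 4 [EW]: N:wait,E:empty,S:wait,W:car3-GO | queues: N=0 E=0 S=0 W=0

N: empty
E: empty
S: empty
W: empty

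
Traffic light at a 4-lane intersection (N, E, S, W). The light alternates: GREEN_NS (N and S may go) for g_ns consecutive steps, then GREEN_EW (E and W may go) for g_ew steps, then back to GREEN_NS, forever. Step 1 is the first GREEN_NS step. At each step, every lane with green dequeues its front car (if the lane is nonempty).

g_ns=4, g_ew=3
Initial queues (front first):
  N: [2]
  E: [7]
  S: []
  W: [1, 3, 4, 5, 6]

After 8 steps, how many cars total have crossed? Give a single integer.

Answer: 5

Derivation:
Step 1 [NS]: N:car2-GO,E:wait,S:empty,W:wait | queues: N=0 E=1 S=0 W=5
Step 2 [NS]: N:empty,E:wait,S:empty,W:wait | queues: N=0 E=1 S=0 W=5
Step 3 [NS]: N:empty,E:wait,S:empty,W:wait | queues: N=0 E=1 S=0 W=5
Step 4 [NS]: N:empty,E:wait,S:empty,W:wait | queues: N=0 E=1 S=0 W=5
Step 5 [EW]: N:wait,E:car7-GO,S:wait,W:car1-GO | queues: N=0 E=0 S=0 W=4
Step 6 [EW]: N:wait,E:empty,S:wait,W:car3-GO | queues: N=0 E=0 S=0 W=3
Step 7 [EW]: N:wait,E:empty,S:wait,W:car4-GO | queues: N=0 E=0 S=0 W=2
Step 8 [NS]: N:empty,E:wait,S:empty,W:wait | queues: N=0 E=0 S=0 W=2
Cars crossed by step 8: 5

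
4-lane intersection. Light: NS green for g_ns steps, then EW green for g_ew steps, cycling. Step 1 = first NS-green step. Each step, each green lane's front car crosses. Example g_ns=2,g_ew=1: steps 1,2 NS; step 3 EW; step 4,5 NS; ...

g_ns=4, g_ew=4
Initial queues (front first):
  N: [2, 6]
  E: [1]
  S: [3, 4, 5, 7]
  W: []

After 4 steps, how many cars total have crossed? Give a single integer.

Answer: 6

Derivation:
Step 1 [NS]: N:car2-GO,E:wait,S:car3-GO,W:wait | queues: N=1 E=1 S=3 W=0
Step 2 [NS]: N:car6-GO,E:wait,S:car4-GO,W:wait | queues: N=0 E=1 S=2 W=0
Step 3 [NS]: N:empty,E:wait,S:car5-GO,W:wait | queues: N=0 E=1 S=1 W=0
Step 4 [NS]: N:empty,E:wait,S:car7-GO,W:wait | queues: N=0 E=1 S=0 W=0
Cars crossed by step 4: 6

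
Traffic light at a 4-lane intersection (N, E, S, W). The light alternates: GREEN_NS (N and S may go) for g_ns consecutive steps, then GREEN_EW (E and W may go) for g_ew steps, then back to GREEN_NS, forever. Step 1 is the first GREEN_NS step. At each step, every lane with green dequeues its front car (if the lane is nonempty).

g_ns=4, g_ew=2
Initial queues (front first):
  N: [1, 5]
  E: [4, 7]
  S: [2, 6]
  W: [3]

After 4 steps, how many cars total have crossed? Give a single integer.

Answer: 4

Derivation:
Step 1 [NS]: N:car1-GO,E:wait,S:car2-GO,W:wait | queues: N=1 E=2 S=1 W=1
Step 2 [NS]: N:car5-GO,E:wait,S:car6-GO,W:wait | queues: N=0 E=2 S=0 W=1
Step 3 [NS]: N:empty,E:wait,S:empty,W:wait | queues: N=0 E=2 S=0 W=1
Step 4 [NS]: N:empty,E:wait,S:empty,W:wait | queues: N=0 E=2 S=0 W=1
Cars crossed by step 4: 4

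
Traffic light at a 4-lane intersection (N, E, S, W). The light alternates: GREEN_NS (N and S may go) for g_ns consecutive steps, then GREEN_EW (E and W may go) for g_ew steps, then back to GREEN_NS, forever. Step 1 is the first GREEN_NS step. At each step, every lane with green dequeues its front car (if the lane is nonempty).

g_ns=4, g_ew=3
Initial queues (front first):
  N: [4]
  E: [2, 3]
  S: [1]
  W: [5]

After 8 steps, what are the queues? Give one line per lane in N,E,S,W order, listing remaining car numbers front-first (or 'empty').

Step 1 [NS]: N:car4-GO,E:wait,S:car1-GO,W:wait | queues: N=0 E=2 S=0 W=1
Step 2 [NS]: N:empty,E:wait,S:empty,W:wait | queues: N=0 E=2 S=0 W=1
Step 3 [NS]: N:empty,E:wait,S:empty,W:wait | queues: N=0 E=2 S=0 W=1
Step 4 [NS]: N:empty,E:wait,S:empty,W:wait | queues: N=0 E=2 S=0 W=1
Step 5 [EW]: N:wait,E:car2-GO,S:wait,W:car5-GO | queues: N=0 E=1 S=0 W=0
Step 6 [EW]: N:wait,E:car3-GO,S:wait,W:empty | queues: N=0 E=0 S=0 W=0

N: empty
E: empty
S: empty
W: empty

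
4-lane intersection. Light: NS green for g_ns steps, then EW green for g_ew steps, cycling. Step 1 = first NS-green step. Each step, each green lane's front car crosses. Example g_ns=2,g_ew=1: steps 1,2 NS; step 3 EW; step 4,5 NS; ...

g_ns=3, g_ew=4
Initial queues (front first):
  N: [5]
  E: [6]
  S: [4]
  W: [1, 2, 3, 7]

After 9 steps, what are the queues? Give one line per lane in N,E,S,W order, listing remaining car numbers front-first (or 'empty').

Step 1 [NS]: N:car5-GO,E:wait,S:car4-GO,W:wait | queues: N=0 E=1 S=0 W=4
Step 2 [NS]: N:empty,E:wait,S:empty,W:wait | queues: N=0 E=1 S=0 W=4
Step 3 [NS]: N:empty,E:wait,S:empty,W:wait | queues: N=0 E=1 S=0 W=4
Step 4 [EW]: N:wait,E:car6-GO,S:wait,W:car1-GO | queues: N=0 E=0 S=0 W=3
Step 5 [EW]: N:wait,E:empty,S:wait,W:car2-GO | queues: N=0 E=0 S=0 W=2
Step 6 [EW]: N:wait,E:empty,S:wait,W:car3-GO | queues: N=0 E=0 S=0 W=1
Step 7 [EW]: N:wait,E:empty,S:wait,W:car7-GO | queues: N=0 E=0 S=0 W=0

N: empty
E: empty
S: empty
W: empty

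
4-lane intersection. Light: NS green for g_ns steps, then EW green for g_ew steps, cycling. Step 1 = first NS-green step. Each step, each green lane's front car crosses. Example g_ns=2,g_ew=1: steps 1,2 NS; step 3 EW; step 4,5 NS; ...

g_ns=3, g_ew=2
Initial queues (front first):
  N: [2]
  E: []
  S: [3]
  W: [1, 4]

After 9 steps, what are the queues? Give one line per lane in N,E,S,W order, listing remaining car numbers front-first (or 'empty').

Step 1 [NS]: N:car2-GO,E:wait,S:car3-GO,W:wait | queues: N=0 E=0 S=0 W=2
Step 2 [NS]: N:empty,E:wait,S:empty,W:wait | queues: N=0 E=0 S=0 W=2
Step 3 [NS]: N:empty,E:wait,S:empty,W:wait | queues: N=0 E=0 S=0 W=2
Step 4 [EW]: N:wait,E:empty,S:wait,W:car1-GO | queues: N=0 E=0 S=0 W=1
Step 5 [EW]: N:wait,E:empty,S:wait,W:car4-GO | queues: N=0 E=0 S=0 W=0

N: empty
E: empty
S: empty
W: empty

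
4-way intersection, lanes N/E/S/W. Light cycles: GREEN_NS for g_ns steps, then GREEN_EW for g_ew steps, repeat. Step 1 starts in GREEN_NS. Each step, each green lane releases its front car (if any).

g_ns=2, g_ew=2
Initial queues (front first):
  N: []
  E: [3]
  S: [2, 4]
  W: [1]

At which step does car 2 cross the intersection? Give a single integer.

Step 1 [NS]: N:empty,E:wait,S:car2-GO,W:wait | queues: N=0 E=1 S=1 W=1
Step 2 [NS]: N:empty,E:wait,S:car4-GO,W:wait | queues: N=0 E=1 S=0 W=1
Step 3 [EW]: N:wait,E:car3-GO,S:wait,W:car1-GO | queues: N=0 E=0 S=0 W=0
Car 2 crosses at step 1

1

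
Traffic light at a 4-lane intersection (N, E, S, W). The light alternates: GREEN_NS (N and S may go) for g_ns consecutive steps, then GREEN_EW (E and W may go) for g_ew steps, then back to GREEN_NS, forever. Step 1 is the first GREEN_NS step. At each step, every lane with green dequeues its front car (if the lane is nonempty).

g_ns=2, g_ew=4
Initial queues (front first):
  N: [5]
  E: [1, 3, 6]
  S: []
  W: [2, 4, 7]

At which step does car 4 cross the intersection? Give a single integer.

Step 1 [NS]: N:car5-GO,E:wait,S:empty,W:wait | queues: N=0 E=3 S=0 W=3
Step 2 [NS]: N:empty,E:wait,S:empty,W:wait | queues: N=0 E=3 S=0 W=3
Step 3 [EW]: N:wait,E:car1-GO,S:wait,W:car2-GO | queues: N=0 E=2 S=0 W=2
Step 4 [EW]: N:wait,E:car3-GO,S:wait,W:car4-GO | queues: N=0 E=1 S=0 W=1
Step 5 [EW]: N:wait,E:car6-GO,S:wait,W:car7-GO | queues: N=0 E=0 S=0 W=0
Car 4 crosses at step 4

4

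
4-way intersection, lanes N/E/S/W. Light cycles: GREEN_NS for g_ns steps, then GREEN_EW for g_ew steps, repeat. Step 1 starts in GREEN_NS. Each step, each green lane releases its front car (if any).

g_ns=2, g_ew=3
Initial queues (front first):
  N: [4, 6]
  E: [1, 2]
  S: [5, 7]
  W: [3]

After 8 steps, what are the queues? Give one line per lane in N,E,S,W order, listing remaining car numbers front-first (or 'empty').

Step 1 [NS]: N:car4-GO,E:wait,S:car5-GO,W:wait | queues: N=1 E=2 S=1 W=1
Step 2 [NS]: N:car6-GO,E:wait,S:car7-GO,W:wait | queues: N=0 E=2 S=0 W=1
Step 3 [EW]: N:wait,E:car1-GO,S:wait,W:car3-GO | queues: N=0 E=1 S=0 W=0
Step 4 [EW]: N:wait,E:car2-GO,S:wait,W:empty | queues: N=0 E=0 S=0 W=0

N: empty
E: empty
S: empty
W: empty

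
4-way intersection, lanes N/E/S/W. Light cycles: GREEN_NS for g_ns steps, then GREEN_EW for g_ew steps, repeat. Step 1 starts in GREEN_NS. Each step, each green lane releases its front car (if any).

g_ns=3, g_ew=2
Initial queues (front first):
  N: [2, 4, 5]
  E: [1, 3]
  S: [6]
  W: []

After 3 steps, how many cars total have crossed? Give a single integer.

Answer: 4

Derivation:
Step 1 [NS]: N:car2-GO,E:wait,S:car6-GO,W:wait | queues: N=2 E=2 S=0 W=0
Step 2 [NS]: N:car4-GO,E:wait,S:empty,W:wait | queues: N=1 E=2 S=0 W=0
Step 3 [NS]: N:car5-GO,E:wait,S:empty,W:wait | queues: N=0 E=2 S=0 W=0
Cars crossed by step 3: 4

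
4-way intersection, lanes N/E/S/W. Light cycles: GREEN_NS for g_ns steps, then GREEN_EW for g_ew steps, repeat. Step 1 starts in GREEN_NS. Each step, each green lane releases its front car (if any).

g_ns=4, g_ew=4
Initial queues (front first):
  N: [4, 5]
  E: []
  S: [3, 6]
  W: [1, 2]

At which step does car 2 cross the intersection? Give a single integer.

Step 1 [NS]: N:car4-GO,E:wait,S:car3-GO,W:wait | queues: N=1 E=0 S=1 W=2
Step 2 [NS]: N:car5-GO,E:wait,S:car6-GO,W:wait | queues: N=0 E=0 S=0 W=2
Step 3 [NS]: N:empty,E:wait,S:empty,W:wait | queues: N=0 E=0 S=0 W=2
Step 4 [NS]: N:empty,E:wait,S:empty,W:wait | queues: N=0 E=0 S=0 W=2
Step 5 [EW]: N:wait,E:empty,S:wait,W:car1-GO | queues: N=0 E=0 S=0 W=1
Step 6 [EW]: N:wait,E:empty,S:wait,W:car2-GO | queues: N=0 E=0 S=0 W=0
Car 2 crosses at step 6

6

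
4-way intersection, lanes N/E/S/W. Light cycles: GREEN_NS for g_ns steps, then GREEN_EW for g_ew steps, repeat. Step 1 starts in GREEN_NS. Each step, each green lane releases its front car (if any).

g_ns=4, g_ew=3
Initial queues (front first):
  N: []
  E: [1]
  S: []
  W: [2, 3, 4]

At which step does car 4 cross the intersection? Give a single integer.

Step 1 [NS]: N:empty,E:wait,S:empty,W:wait | queues: N=0 E=1 S=0 W=3
Step 2 [NS]: N:empty,E:wait,S:empty,W:wait | queues: N=0 E=1 S=0 W=3
Step 3 [NS]: N:empty,E:wait,S:empty,W:wait | queues: N=0 E=1 S=0 W=3
Step 4 [NS]: N:empty,E:wait,S:empty,W:wait | queues: N=0 E=1 S=0 W=3
Step 5 [EW]: N:wait,E:car1-GO,S:wait,W:car2-GO | queues: N=0 E=0 S=0 W=2
Step 6 [EW]: N:wait,E:empty,S:wait,W:car3-GO | queues: N=0 E=0 S=0 W=1
Step 7 [EW]: N:wait,E:empty,S:wait,W:car4-GO | queues: N=0 E=0 S=0 W=0
Car 4 crosses at step 7

7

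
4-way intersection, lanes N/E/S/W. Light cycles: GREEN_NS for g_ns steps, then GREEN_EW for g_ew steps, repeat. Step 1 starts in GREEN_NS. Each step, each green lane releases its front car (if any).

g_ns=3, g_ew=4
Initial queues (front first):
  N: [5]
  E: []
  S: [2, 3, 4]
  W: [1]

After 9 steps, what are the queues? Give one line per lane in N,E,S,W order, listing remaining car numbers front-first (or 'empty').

Step 1 [NS]: N:car5-GO,E:wait,S:car2-GO,W:wait | queues: N=0 E=0 S=2 W=1
Step 2 [NS]: N:empty,E:wait,S:car3-GO,W:wait | queues: N=0 E=0 S=1 W=1
Step 3 [NS]: N:empty,E:wait,S:car4-GO,W:wait | queues: N=0 E=0 S=0 W=1
Step 4 [EW]: N:wait,E:empty,S:wait,W:car1-GO | queues: N=0 E=0 S=0 W=0

N: empty
E: empty
S: empty
W: empty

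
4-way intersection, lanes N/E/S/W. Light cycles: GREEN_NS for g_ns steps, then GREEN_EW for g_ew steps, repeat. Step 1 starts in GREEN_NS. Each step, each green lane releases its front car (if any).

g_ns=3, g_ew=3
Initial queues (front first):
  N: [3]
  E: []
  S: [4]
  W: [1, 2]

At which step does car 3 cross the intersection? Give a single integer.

Step 1 [NS]: N:car3-GO,E:wait,S:car4-GO,W:wait | queues: N=0 E=0 S=0 W=2
Step 2 [NS]: N:empty,E:wait,S:empty,W:wait | queues: N=0 E=0 S=0 W=2
Step 3 [NS]: N:empty,E:wait,S:empty,W:wait | queues: N=0 E=0 S=0 W=2
Step 4 [EW]: N:wait,E:empty,S:wait,W:car1-GO | queues: N=0 E=0 S=0 W=1
Step 5 [EW]: N:wait,E:empty,S:wait,W:car2-GO | queues: N=0 E=0 S=0 W=0
Car 3 crosses at step 1

1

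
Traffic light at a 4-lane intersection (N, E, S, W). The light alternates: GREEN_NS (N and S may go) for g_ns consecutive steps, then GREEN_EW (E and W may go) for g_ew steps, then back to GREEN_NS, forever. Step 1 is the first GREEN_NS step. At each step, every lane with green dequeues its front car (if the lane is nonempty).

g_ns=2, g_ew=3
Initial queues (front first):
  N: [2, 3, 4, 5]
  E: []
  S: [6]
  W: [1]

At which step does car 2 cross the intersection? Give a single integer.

Step 1 [NS]: N:car2-GO,E:wait,S:car6-GO,W:wait | queues: N=3 E=0 S=0 W=1
Step 2 [NS]: N:car3-GO,E:wait,S:empty,W:wait | queues: N=2 E=0 S=0 W=1
Step 3 [EW]: N:wait,E:empty,S:wait,W:car1-GO | queues: N=2 E=0 S=0 W=0
Step 4 [EW]: N:wait,E:empty,S:wait,W:empty | queues: N=2 E=0 S=0 W=0
Step 5 [EW]: N:wait,E:empty,S:wait,W:empty | queues: N=2 E=0 S=0 W=0
Step 6 [NS]: N:car4-GO,E:wait,S:empty,W:wait | queues: N=1 E=0 S=0 W=0
Step 7 [NS]: N:car5-GO,E:wait,S:empty,W:wait | queues: N=0 E=0 S=0 W=0
Car 2 crosses at step 1

1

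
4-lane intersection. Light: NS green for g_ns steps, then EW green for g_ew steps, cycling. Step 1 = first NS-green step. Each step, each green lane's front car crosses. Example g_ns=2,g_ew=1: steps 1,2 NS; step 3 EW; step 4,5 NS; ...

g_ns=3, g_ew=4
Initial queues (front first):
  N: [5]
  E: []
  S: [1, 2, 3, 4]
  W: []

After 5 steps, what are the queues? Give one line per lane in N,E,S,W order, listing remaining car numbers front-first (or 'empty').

Step 1 [NS]: N:car5-GO,E:wait,S:car1-GO,W:wait | queues: N=0 E=0 S=3 W=0
Step 2 [NS]: N:empty,E:wait,S:car2-GO,W:wait | queues: N=0 E=0 S=2 W=0
Step 3 [NS]: N:empty,E:wait,S:car3-GO,W:wait | queues: N=0 E=0 S=1 W=0
Step 4 [EW]: N:wait,E:empty,S:wait,W:empty | queues: N=0 E=0 S=1 W=0
Step 5 [EW]: N:wait,E:empty,S:wait,W:empty | queues: N=0 E=0 S=1 W=0

N: empty
E: empty
S: 4
W: empty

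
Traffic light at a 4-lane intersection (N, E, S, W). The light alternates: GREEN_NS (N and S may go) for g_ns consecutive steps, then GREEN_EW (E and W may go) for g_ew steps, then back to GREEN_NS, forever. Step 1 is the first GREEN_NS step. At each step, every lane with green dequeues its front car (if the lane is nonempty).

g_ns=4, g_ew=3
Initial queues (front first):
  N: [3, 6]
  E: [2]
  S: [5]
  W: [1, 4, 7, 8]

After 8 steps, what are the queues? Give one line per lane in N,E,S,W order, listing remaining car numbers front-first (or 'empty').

Step 1 [NS]: N:car3-GO,E:wait,S:car5-GO,W:wait | queues: N=1 E=1 S=0 W=4
Step 2 [NS]: N:car6-GO,E:wait,S:empty,W:wait | queues: N=0 E=1 S=0 W=4
Step 3 [NS]: N:empty,E:wait,S:empty,W:wait | queues: N=0 E=1 S=0 W=4
Step 4 [NS]: N:empty,E:wait,S:empty,W:wait | queues: N=0 E=1 S=0 W=4
Step 5 [EW]: N:wait,E:car2-GO,S:wait,W:car1-GO | queues: N=0 E=0 S=0 W=3
Step 6 [EW]: N:wait,E:empty,S:wait,W:car4-GO | queues: N=0 E=0 S=0 W=2
Step 7 [EW]: N:wait,E:empty,S:wait,W:car7-GO | queues: N=0 E=0 S=0 W=1
Step 8 [NS]: N:empty,E:wait,S:empty,W:wait | queues: N=0 E=0 S=0 W=1

N: empty
E: empty
S: empty
W: 8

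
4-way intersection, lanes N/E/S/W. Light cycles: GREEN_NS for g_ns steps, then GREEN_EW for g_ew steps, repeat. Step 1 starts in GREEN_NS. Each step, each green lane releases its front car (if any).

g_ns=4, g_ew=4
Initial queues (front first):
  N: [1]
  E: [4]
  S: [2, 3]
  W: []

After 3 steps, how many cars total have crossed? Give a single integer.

Step 1 [NS]: N:car1-GO,E:wait,S:car2-GO,W:wait | queues: N=0 E=1 S=1 W=0
Step 2 [NS]: N:empty,E:wait,S:car3-GO,W:wait | queues: N=0 E=1 S=0 W=0
Step 3 [NS]: N:empty,E:wait,S:empty,W:wait | queues: N=0 E=1 S=0 W=0
Cars crossed by step 3: 3

Answer: 3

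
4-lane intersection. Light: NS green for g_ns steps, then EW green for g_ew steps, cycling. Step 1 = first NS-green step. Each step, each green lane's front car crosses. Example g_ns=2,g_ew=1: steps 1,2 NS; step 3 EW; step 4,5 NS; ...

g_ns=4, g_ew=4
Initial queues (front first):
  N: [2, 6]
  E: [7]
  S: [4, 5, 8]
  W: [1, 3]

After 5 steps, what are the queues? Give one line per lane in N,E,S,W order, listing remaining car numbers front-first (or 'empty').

Step 1 [NS]: N:car2-GO,E:wait,S:car4-GO,W:wait | queues: N=1 E=1 S=2 W=2
Step 2 [NS]: N:car6-GO,E:wait,S:car5-GO,W:wait | queues: N=0 E=1 S=1 W=2
Step 3 [NS]: N:empty,E:wait,S:car8-GO,W:wait | queues: N=0 E=1 S=0 W=2
Step 4 [NS]: N:empty,E:wait,S:empty,W:wait | queues: N=0 E=1 S=0 W=2
Step 5 [EW]: N:wait,E:car7-GO,S:wait,W:car1-GO | queues: N=0 E=0 S=0 W=1

N: empty
E: empty
S: empty
W: 3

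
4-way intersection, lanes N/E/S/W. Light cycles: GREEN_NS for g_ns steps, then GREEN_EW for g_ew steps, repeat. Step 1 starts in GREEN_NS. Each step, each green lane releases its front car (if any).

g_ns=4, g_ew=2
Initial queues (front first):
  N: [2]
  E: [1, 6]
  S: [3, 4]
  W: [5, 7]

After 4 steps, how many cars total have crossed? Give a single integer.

Answer: 3

Derivation:
Step 1 [NS]: N:car2-GO,E:wait,S:car3-GO,W:wait | queues: N=0 E=2 S=1 W=2
Step 2 [NS]: N:empty,E:wait,S:car4-GO,W:wait | queues: N=0 E=2 S=0 W=2
Step 3 [NS]: N:empty,E:wait,S:empty,W:wait | queues: N=0 E=2 S=0 W=2
Step 4 [NS]: N:empty,E:wait,S:empty,W:wait | queues: N=0 E=2 S=0 W=2
Cars crossed by step 4: 3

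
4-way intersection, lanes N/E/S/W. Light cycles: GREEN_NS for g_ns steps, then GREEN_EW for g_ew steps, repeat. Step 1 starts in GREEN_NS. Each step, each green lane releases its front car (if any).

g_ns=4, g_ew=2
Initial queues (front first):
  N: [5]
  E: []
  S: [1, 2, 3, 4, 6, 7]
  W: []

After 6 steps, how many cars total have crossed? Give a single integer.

Step 1 [NS]: N:car5-GO,E:wait,S:car1-GO,W:wait | queues: N=0 E=0 S=5 W=0
Step 2 [NS]: N:empty,E:wait,S:car2-GO,W:wait | queues: N=0 E=0 S=4 W=0
Step 3 [NS]: N:empty,E:wait,S:car3-GO,W:wait | queues: N=0 E=0 S=3 W=0
Step 4 [NS]: N:empty,E:wait,S:car4-GO,W:wait | queues: N=0 E=0 S=2 W=0
Step 5 [EW]: N:wait,E:empty,S:wait,W:empty | queues: N=0 E=0 S=2 W=0
Step 6 [EW]: N:wait,E:empty,S:wait,W:empty | queues: N=0 E=0 S=2 W=0
Cars crossed by step 6: 5

Answer: 5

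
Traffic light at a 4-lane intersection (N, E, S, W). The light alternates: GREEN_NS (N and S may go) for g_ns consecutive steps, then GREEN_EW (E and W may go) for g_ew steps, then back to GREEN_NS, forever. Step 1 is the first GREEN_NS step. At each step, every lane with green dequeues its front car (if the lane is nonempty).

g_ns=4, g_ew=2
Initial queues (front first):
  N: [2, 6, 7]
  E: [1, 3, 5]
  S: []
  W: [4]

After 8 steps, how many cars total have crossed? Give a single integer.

Answer: 6

Derivation:
Step 1 [NS]: N:car2-GO,E:wait,S:empty,W:wait | queues: N=2 E=3 S=0 W=1
Step 2 [NS]: N:car6-GO,E:wait,S:empty,W:wait | queues: N=1 E=3 S=0 W=1
Step 3 [NS]: N:car7-GO,E:wait,S:empty,W:wait | queues: N=0 E=3 S=0 W=1
Step 4 [NS]: N:empty,E:wait,S:empty,W:wait | queues: N=0 E=3 S=0 W=1
Step 5 [EW]: N:wait,E:car1-GO,S:wait,W:car4-GO | queues: N=0 E=2 S=0 W=0
Step 6 [EW]: N:wait,E:car3-GO,S:wait,W:empty | queues: N=0 E=1 S=0 W=0
Step 7 [NS]: N:empty,E:wait,S:empty,W:wait | queues: N=0 E=1 S=0 W=0
Step 8 [NS]: N:empty,E:wait,S:empty,W:wait | queues: N=0 E=1 S=0 W=0
Cars crossed by step 8: 6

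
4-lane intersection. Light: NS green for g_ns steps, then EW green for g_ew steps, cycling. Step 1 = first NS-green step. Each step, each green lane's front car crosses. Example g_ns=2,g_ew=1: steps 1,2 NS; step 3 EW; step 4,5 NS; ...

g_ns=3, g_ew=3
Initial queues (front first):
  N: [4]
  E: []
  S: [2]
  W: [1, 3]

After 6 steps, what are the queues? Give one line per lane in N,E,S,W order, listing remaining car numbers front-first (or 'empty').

Step 1 [NS]: N:car4-GO,E:wait,S:car2-GO,W:wait | queues: N=0 E=0 S=0 W=2
Step 2 [NS]: N:empty,E:wait,S:empty,W:wait | queues: N=0 E=0 S=0 W=2
Step 3 [NS]: N:empty,E:wait,S:empty,W:wait | queues: N=0 E=0 S=0 W=2
Step 4 [EW]: N:wait,E:empty,S:wait,W:car1-GO | queues: N=0 E=0 S=0 W=1
Step 5 [EW]: N:wait,E:empty,S:wait,W:car3-GO | queues: N=0 E=0 S=0 W=0

N: empty
E: empty
S: empty
W: empty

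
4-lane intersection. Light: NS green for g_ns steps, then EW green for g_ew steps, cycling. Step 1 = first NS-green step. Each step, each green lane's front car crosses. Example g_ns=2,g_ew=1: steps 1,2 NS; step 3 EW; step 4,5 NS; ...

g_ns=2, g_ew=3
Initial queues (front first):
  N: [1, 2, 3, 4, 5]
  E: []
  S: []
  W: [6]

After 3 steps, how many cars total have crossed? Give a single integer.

Step 1 [NS]: N:car1-GO,E:wait,S:empty,W:wait | queues: N=4 E=0 S=0 W=1
Step 2 [NS]: N:car2-GO,E:wait,S:empty,W:wait | queues: N=3 E=0 S=0 W=1
Step 3 [EW]: N:wait,E:empty,S:wait,W:car6-GO | queues: N=3 E=0 S=0 W=0
Cars crossed by step 3: 3

Answer: 3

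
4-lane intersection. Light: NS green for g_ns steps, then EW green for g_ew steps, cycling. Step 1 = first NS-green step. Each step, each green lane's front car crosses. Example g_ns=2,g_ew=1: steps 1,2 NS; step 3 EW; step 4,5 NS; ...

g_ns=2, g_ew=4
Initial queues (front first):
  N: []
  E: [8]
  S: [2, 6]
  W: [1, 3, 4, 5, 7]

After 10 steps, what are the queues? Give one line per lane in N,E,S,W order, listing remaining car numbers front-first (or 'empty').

Step 1 [NS]: N:empty,E:wait,S:car2-GO,W:wait | queues: N=0 E=1 S=1 W=5
Step 2 [NS]: N:empty,E:wait,S:car6-GO,W:wait | queues: N=0 E=1 S=0 W=5
Step 3 [EW]: N:wait,E:car8-GO,S:wait,W:car1-GO | queues: N=0 E=0 S=0 W=4
Step 4 [EW]: N:wait,E:empty,S:wait,W:car3-GO | queues: N=0 E=0 S=0 W=3
Step 5 [EW]: N:wait,E:empty,S:wait,W:car4-GO | queues: N=0 E=0 S=0 W=2
Step 6 [EW]: N:wait,E:empty,S:wait,W:car5-GO | queues: N=0 E=0 S=0 W=1
Step 7 [NS]: N:empty,E:wait,S:empty,W:wait | queues: N=0 E=0 S=0 W=1
Step 8 [NS]: N:empty,E:wait,S:empty,W:wait | queues: N=0 E=0 S=0 W=1
Step 9 [EW]: N:wait,E:empty,S:wait,W:car7-GO | queues: N=0 E=0 S=0 W=0

N: empty
E: empty
S: empty
W: empty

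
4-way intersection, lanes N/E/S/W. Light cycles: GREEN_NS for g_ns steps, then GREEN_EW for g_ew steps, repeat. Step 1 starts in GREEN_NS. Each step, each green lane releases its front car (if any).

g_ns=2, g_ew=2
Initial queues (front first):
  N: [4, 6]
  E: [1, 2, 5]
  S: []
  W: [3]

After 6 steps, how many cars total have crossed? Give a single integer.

Answer: 5

Derivation:
Step 1 [NS]: N:car4-GO,E:wait,S:empty,W:wait | queues: N=1 E=3 S=0 W=1
Step 2 [NS]: N:car6-GO,E:wait,S:empty,W:wait | queues: N=0 E=3 S=0 W=1
Step 3 [EW]: N:wait,E:car1-GO,S:wait,W:car3-GO | queues: N=0 E=2 S=0 W=0
Step 4 [EW]: N:wait,E:car2-GO,S:wait,W:empty | queues: N=0 E=1 S=0 W=0
Step 5 [NS]: N:empty,E:wait,S:empty,W:wait | queues: N=0 E=1 S=0 W=0
Step 6 [NS]: N:empty,E:wait,S:empty,W:wait | queues: N=0 E=1 S=0 W=0
Cars crossed by step 6: 5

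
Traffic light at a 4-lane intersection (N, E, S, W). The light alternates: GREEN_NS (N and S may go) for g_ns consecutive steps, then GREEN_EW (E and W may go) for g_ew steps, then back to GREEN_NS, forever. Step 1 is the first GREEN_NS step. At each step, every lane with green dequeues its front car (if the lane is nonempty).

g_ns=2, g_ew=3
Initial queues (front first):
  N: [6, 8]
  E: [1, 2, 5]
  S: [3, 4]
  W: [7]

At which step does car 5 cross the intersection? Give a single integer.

Step 1 [NS]: N:car6-GO,E:wait,S:car3-GO,W:wait | queues: N=1 E=3 S=1 W=1
Step 2 [NS]: N:car8-GO,E:wait,S:car4-GO,W:wait | queues: N=0 E=3 S=0 W=1
Step 3 [EW]: N:wait,E:car1-GO,S:wait,W:car7-GO | queues: N=0 E=2 S=0 W=0
Step 4 [EW]: N:wait,E:car2-GO,S:wait,W:empty | queues: N=0 E=1 S=0 W=0
Step 5 [EW]: N:wait,E:car5-GO,S:wait,W:empty | queues: N=0 E=0 S=0 W=0
Car 5 crosses at step 5

5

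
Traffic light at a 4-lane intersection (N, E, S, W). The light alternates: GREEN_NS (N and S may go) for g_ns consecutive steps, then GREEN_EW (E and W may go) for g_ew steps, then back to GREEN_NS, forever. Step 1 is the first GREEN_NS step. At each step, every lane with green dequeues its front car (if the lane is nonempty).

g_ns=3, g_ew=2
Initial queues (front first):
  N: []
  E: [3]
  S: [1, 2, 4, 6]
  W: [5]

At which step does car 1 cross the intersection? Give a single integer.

Step 1 [NS]: N:empty,E:wait,S:car1-GO,W:wait | queues: N=0 E=1 S=3 W=1
Step 2 [NS]: N:empty,E:wait,S:car2-GO,W:wait | queues: N=0 E=1 S=2 W=1
Step 3 [NS]: N:empty,E:wait,S:car4-GO,W:wait | queues: N=0 E=1 S=1 W=1
Step 4 [EW]: N:wait,E:car3-GO,S:wait,W:car5-GO | queues: N=0 E=0 S=1 W=0
Step 5 [EW]: N:wait,E:empty,S:wait,W:empty | queues: N=0 E=0 S=1 W=0
Step 6 [NS]: N:empty,E:wait,S:car6-GO,W:wait | queues: N=0 E=0 S=0 W=0
Car 1 crosses at step 1

1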